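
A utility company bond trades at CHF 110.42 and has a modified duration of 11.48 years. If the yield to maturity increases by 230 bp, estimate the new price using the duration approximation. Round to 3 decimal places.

Duration approximation: ΔP/P ≈ -D_mod · Δy = -11.48 × (+0.023) = -0.264040.
New price ≈ 110.42 × (1 - 0.264040) = 81.2647032.

CHF 81.265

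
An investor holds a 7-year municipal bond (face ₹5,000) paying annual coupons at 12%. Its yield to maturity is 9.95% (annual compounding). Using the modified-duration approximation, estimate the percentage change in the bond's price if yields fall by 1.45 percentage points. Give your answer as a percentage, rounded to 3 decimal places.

+6.863%

Periodic yield y = 0.0995. Modified duration first:
  t   CF        PV=CF/(1+0.0995)^t    t·PV
  1       600.00       545.7026       545.7026
  2       600.00       496.3189       992.6377
  3       600.00       451.4042     1,354.2125
  4       600.00       410.5540     1,642.2161
  5       600.00       373.4007     1,867.0033
  6       600.00       339.6095     2,037.6571
  7     5,600.00     2,882.8457    20,179.9196
  Σ                  5,499.8355    28,619.3488
P = 5,499.8355; D_Mac = 5.20367 yrs; D_mod = 5.20367/(1+0.0995) = 4.73276 yrs.
ΔP/P ≈ -D_mod · Δy = -4.73276 × (-0.0145) = +0.068625 = +6.8625%.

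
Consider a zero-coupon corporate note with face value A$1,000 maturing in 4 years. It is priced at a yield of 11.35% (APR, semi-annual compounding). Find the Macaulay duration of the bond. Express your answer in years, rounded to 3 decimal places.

4.000 years

A zero-coupon bond has a single cash flow at maturity, so its Macaulay duration equals its maturity: 4 years.
(Equivalently: 8 semi-annual periods ÷ 2 = 4 years.)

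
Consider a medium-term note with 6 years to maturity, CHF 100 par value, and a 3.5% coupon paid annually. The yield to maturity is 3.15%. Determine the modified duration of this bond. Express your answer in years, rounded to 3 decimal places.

5.352 years

Periodic yield y = 0.0315. First find Macaulay duration:
  t   CF        PV=CF/(1+0.0315)^t    t·PV
  1         3.50         3.3931         3.3931
  2         3.50         3.2895         6.5790
  3         3.50         3.1890         9.5671
  4         3.50         3.0917        12.3666
  5         3.50         2.9972        14.9862
  6       103.50        85.9261       515.5564
  Σ                    101.8866       562.4485
P = 101.8866; Macaulay duration = 562.4485 / 101.8866 = 5.52034 years.
Modified duration = D_Mac / (1 + y) = 5.52034 / 1.0315 = 5.35176 years.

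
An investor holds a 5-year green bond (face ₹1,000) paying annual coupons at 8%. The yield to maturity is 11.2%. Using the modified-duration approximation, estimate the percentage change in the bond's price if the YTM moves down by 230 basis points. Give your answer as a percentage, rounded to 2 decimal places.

+8.82%

Periodic yield y = 0.112. Modified duration first:
  t   CF        PV=CF/(1+0.112)^t    t·PV
  1        80.00        71.9424        71.9424
  2        80.00        64.6964       129.3929
  3        80.00        58.1803       174.5408
  4        80.00        52.3204       209.2815
  5     1,080.00       635.1844     3,175.9220
  Σ                    882.3239     3,761.0796
P = 882.3239; D_Mac = 4.26270 yrs; D_mod = 4.26270/(1+0.112) = 3.83336 yrs.
ΔP/P ≈ -D_mod · Δy = -3.83336 × (-0.023) = +0.088167 = +8.8167%.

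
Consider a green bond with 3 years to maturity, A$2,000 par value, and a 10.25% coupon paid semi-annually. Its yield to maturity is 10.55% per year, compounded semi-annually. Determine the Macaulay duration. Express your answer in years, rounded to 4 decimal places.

2.6558 years

Periodic yield y = 0.05275. Discount each cash flow and weight by its period:
  t   CF        PV=CF/(1+0.05275)^t    t·PV
  1       102.50        97.3640        97.3640
  2       102.50        92.4854       184.9709
  3       102.50        87.8513       263.5539
  4       102.50        83.4493       333.7973
  5       102.50        79.2679       396.3397
  6     2,102.50     1,544.4879     9,266.9273
  Σ                  1,984.9059    10,542.9531
Price P = Σ PV = 1,984.9059.
Macaulay duration = Σ(t·PV) / P = 10,542.9531 / 1,984.9059 = 5.31156 half-year periods.
In years: 5.31156 / 2 = 2.65578 years.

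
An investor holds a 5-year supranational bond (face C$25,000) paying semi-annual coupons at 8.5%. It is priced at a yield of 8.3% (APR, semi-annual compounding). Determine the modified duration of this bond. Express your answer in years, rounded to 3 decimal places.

4.013 years

Periodic yield y = 0.0415. First find Macaulay duration:
  t   CF        PV=CF/(1+0.0415)^t    t·PV
  1     1,062.50     1,020.1632     1,020.1632
  2     1,062.50       979.5134     1,959.0268
  3     1,062.50       940.4834     2,821.4501
  4     1,062.50       903.0085     3,612.0340
  5     1,062.50       867.0269     4,335.1345
  6     1,062.50       832.4790     4,994.8741
  7     1,062.50       799.3077     5,595.1542
  8     1,062.50       767.4582     6,139.6658
  9     1,062.50       736.8778     6,631.9002
  10   26,062.50    17,354.9485   173,549.4851
  Σ                 25,201.2667   210,658.8879
P = 25,201.2667; Macaulay duration = 210,658.8879 / 25,201.2667 = 8.35906 half-year periods = 4.17953 years.
Modified duration = D_Mac / (1 + y) = 4.17953 / 1.0415 = 4.01299 years.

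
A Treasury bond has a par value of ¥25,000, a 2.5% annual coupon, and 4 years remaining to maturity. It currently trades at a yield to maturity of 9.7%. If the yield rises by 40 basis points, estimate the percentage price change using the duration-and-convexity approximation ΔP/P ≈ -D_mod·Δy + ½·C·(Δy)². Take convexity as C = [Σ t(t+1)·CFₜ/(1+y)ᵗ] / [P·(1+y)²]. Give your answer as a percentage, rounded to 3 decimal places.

With y = 0.097:
  t   CF        PV=CF/(1+0.097)^t    t·PV        t(t+1)·PV
  1       625.00       569.7356       569.7356       1,139.4713
  2       625.00       519.3579     1,038.7158       3,116.1475
  3       625.00       473.4348     1,420.3043       5,681.2170
  4    25,625.00    17,694.4621    70,777.8482     353,889.2411
  Σ                 19,256.9904    73,806.6040     363,826.0769
P = 19,256.9904; D_Mac = 3.83272 yrs; D_mod = 3.49382 yrs; C = 15.69973.
Duration effect: -3.49382 × (+0.004) = -0.013975
Convexity effect: 0.5 × 15.69973 × (0.004)² = +0.0001256
ΔP/P ≈ -0.013975 + 0.0001256 = -0.013850 = -1.3850%.

-1.385%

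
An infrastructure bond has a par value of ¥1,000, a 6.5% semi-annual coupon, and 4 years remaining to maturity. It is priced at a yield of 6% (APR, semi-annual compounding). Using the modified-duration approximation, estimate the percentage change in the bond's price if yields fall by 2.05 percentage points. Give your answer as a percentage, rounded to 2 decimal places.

Periodic yield y = 0.03. Modified duration first:
  t   CF        PV=CF/(1+0.03)^t    t·PV
  1        32.50        31.5534        31.5534
  2        32.50        30.6344        61.2687
  3        32.50        29.7421        89.2263
  4        32.50        28.8758       115.5033
  5        32.50        28.0348       140.1739
  6        32.50        27.2182       163.3094
  7        32.50        26.4255       184.9783
  8     1,032.50       815.0650     6,520.5203
  Σ                  1,017.5492     7,306.5337
P = 1,017.5492; D_Mac = 7.18052 half-year periods = 3.59026 yrs; D_mod = 3.59026/(1+0.03) = 3.48569 yrs.
ΔP/P ≈ -D_mod · Δy = -3.48569 × (-0.0205) = +0.071457 = +7.1457%.

+7.15%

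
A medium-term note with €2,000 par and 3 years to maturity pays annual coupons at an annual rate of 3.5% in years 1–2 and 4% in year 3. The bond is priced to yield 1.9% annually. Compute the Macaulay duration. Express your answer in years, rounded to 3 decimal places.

Periodic yield y = 0.019. Discount each cash flow and weight by its year:
  t   CF        PV=CF/(1+0.019)^t    t·PV
  1        70.00        68.6948        68.6948
  2        70.00        67.4139       134.8279
  3     2,080.00     1,965.8066     5,897.4197
  Σ                  2,101.9153     6,100.9424
Price P = Σ PV = 2,101.9153.
Macaulay duration = Σ(t·PV) / P = 6,100.9424 / 2,101.9153 = 2.90256 years.

2.903 years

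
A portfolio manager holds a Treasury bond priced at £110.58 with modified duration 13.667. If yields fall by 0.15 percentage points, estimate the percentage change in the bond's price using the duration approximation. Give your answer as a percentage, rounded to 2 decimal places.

+2.05%

Duration approximation: ΔP/P ≈ -D_mod · Δy = -13.667 × (-0.0015) = +0.0205005.
As a percentage: +2.05005%.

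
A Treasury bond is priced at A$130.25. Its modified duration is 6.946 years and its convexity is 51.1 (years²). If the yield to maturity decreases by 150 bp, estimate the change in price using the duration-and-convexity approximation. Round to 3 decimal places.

Duration effect: -D_mod·Δy = -6.946 × (-0.015) = +0.104190
Convexity effect: ½·C·(Δy)² = 0.5 × 51.1 × (-0.015)² = +0.00574875
ΔP/P ≈ +0.104190 + 0.00574875 = +0.10993875
ΔP ≈ 130.25 × (+0.10993875) = +14.3195221875.

+A$14.320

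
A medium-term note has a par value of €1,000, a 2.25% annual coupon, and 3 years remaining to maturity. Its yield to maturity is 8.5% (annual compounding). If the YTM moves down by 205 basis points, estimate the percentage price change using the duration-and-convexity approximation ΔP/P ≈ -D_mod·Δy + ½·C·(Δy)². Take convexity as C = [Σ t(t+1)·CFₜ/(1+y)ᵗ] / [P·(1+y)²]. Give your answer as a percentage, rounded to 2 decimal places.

+5.74%

With y = 0.085:
  t   CF        PV=CF/(1+0.085)^t    t·PV        t(t+1)·PV
  1        22.50        20.7373        20.7373          41.4747
  2        22.50        19.1127        38.2255         114.6765
  3     1,022.50       800.5235     2,401.5706       9,606.2824
  Σ                    840.3736     2,460.5334       9,762.4335
P = 840.3736; D_Mac = 2.92790 yrs; D_mod = 2.69853 yrs; C = 9.86793.
Duration effect: -2.69853 × (-0.0205) = +0.055320
Convexity effect: 0.5 × 9.86793 × (-0.0205)² = +0.0020735
ΔP/P ≈ +0.055320 + 0.0020735 = +0.057393 = +5.7393%.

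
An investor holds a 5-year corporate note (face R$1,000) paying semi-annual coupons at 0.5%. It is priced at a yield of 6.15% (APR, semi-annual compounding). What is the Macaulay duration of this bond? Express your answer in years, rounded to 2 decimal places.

Periodic yield y = 0.03075. Discount each cash flow and weight by its period:
  t   CF        PV=CF/(1+0.03075)^t    t·PV
  1         2.50         2.4254         2.4254
  2         2.50         2.3531         4.7061
  3         2.50         2.2829         6.8486
  4         2.50         2.2148         8.8590
  5         2.50         2.1487        10.7434
  6         2.50         2.0846        12.5075
  7         2.50         2.0224        14.1568
  8         2.50         1.9621        15.6965
  9         2.50         1.9035        17.1318
  10    1,002.50       740.5441     7,405.4413
  Σ                    759.9415     7,498.5166
Price P = Σ PV = 759.9415.
Macaulay duration = Σ(t·PV) / P = 7,498.5166 / 759.9415 = 9.86723 half-year periods.
In years: 9.86723 / 2 = 4.93361 years.

4.93 years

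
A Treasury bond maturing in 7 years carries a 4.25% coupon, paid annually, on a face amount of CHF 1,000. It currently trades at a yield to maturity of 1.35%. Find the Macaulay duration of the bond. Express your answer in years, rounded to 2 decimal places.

Periodic yield y = 0.0135. Discount each cash flow and weight by its year:
  t   CF        PV=CF/(1+0.0135)^t    t·PV
  1        42.50        41.9339        41.9339
  2        42.50        41.3753        82.7507
  3        42.50        40.8242       122.4726
  4        42.50        40.2804       161.1217
  5        42.50        39.7439       198.7194
  6        42.50        39.2145       235.2869
  7     1,042.50       949.0952     6,643.6666
  Σ                  1,192.4674     7,485.9516
Price P = Σ PV = 1,192.4674.
Macaulay duration = Σ(t·PV) / P = 7,485.9516 / 1,192.4674 = 6.27770 years.

6.28 years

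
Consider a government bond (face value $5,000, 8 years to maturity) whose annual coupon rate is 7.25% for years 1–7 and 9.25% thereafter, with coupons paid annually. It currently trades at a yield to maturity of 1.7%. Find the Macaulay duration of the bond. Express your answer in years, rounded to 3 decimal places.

6.649 years

Periodic yield y = 0.017. Discount each cash flow and weight by its year:
  t   CF        PV=CF/(1+0.017)^t    t·PV
  1       362.50       356.4405       356.4405
  2       362.50       350.4823       700.9646
  3       362.50       344.6237     1,033.8711
  4       362.50       338.8630     1,355.4521
  5       362.50       333.1987     1,665.9933
  6       362.50       327.6290     1,965.7738
  7       362.50       322.1524     2,255.0666
  8     5,462.50     4,773.3560    38,186.8481
  Σ                  7,146.7456    47,520.4103
Price P = Σ PV = 7,146.7456.
Macaulay duration = Σ(t·PV) / P = 47,520.4103 / 7,146.7456 = 6.64924 years.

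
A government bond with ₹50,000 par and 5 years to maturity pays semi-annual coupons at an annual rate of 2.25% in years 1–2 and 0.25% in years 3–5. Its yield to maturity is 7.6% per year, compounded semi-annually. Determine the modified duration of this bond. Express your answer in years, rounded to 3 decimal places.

Periodic yield y = 0.038. First find Macaulay duration:
  t   CF        PV=CF/(1+0.038)^t    t·PV
  1       562.50       541.9075       541.9075
  2       562.50       522.0689     1,044.1378
  3       562.50       502.9565     1,508.8696
  4       562.50       484.5439     1,938.1755
  5        62.50        51.8673       259.3363
  6        62.50        49.9685       299.8107
  7        62.50        48.1392       336.9741
  8        62.50        46.3768       371.0148
  9        62.50        44.6790       402.1114
  10   50,062.50    34,477.7565   344,777.5651
  Σ                 36,770.2641   351,479.9029
P = 36,770.2641; Macaulay duration = 351,479.9029 / 36,770.2641 = 9.55881 half-year periods = 4.77940 years.
Modified duration = D_Mac / (1 + y) = 4.77940 / 1.038 = 4.60444 years.

4.604 years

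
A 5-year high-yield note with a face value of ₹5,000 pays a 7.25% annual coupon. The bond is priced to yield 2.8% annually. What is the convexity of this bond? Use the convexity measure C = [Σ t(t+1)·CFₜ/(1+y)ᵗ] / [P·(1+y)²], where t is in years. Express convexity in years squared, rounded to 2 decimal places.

24.09

With y = 0.028:
  t   CF        PV=CF/(1+0.028)^t    t·PV        t(t+1)·PV
  1       362.50       352.6265       352.6265         705.2529
  2       362.50       343.0218       686.0437       2,058.1311
  3       362.50       333.6788     1,001.0365       4,004.1461
  4       362.50       324.5903     1,298.3612       6,491.8062
  5     5,362.50     4,670.9125    23,354.5625     140,127.3750
  Σ                  6,024.8300    26,692.6304     153,386.7114
P = 6,024.8300.
Convexity = Σ t(t+1)·PV / [P·(1+y)²] = 153,386.7114 / (6,024.8300 × 1.056784) = 24.09110.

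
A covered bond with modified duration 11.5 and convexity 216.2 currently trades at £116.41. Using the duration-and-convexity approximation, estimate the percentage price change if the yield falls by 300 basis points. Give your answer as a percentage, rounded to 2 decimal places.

Duration effect: -D_mod·Δy = -11.5 × (-0.03) = +0.345000
Convexity effect: ½·C·(Δy)² = 0.5 × 216.2 × (-0.03)² = +0.0972900
ΔP/P ≈ +0.345000 + 0.0972900 = +0.442290
= +44.2290%.

+44.23%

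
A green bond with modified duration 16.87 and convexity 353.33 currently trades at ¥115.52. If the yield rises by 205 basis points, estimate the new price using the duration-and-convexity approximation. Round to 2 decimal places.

¥84.15

Duration effect: -D_mod·Δy = -16.87 × (+0.0205) = -0.345835
Convexity effect: ½·C·(Δy)² = 0.5 × 353.33 × (0.0205)² = +0.07424346625
ΔP/P ≈ -0.345835 + 0.07424346625 = -0.27159153375
New price ≈ 115.52 × (1 - 0.27159153375) = 84.1457460212.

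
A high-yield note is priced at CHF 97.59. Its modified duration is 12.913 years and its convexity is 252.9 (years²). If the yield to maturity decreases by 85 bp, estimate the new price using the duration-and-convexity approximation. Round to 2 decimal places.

Duration effect: -D_mod·Δy = -12.913 × (-0.0085) = +0.1097605
Convexity effect: ½·C·(Δy)² = 0.5 × 252.9 × (-0.0085)² = +0.0091360125
ΔP/P ≈ +0.1097605 + 0.0091360125 = +0.1188965125
New price ≈ 97.59 × (1 + 0.1188965125) = 109.193110654875.

CHF 109.19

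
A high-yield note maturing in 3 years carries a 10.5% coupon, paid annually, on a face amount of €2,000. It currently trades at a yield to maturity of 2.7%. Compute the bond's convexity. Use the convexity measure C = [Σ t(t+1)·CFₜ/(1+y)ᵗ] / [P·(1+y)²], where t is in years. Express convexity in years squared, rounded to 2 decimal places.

With y = 0.027:
  t   CF        PV=CF/(1+0.027)^t    t·PV        t(t+1)·PV
  1       210.00       204.4791       204.4791         408.9581
  2       210.00       199.1033       398.2066       1,194.6197
  3     2,210.00     2,040.2385     6,120.7156      24,482.8622
  Σ                  2,443.8209     6,723.4012      26,086.4400
P = 2,443.8209.
Convexity = Σ t(t+1)·PV / [P·(1+y)²] = 26,086.4400 / (2,443.8209 × 1.054729) = 10.12056.

10.12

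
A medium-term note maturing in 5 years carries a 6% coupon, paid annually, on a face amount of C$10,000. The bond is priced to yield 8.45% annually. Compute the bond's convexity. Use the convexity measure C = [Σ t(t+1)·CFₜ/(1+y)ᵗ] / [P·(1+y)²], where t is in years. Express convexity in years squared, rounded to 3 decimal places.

21.692

With y = 0.0845:
  t   CF        PV=CF/(1+0.0845)^t    t·PV        t(t+1)·PV
  1       600.00       553.2503       553.2503       1,106.5007
  2       600.00       510.1432     1,020.2865       3,060.8595
  3       600.00       470.3949     1,411.1846       5,644.7385
  4       600.00       433.7435     1,734.9742       8,674.8709
  5    10,600.00     7,065.7470    35,328.7351     211,972.4104
  Σ                  9,033.2790    40,048.4307     230,459.3799
P = 9,033.2790.
Convexity = Σ t(t+1)·PV / [P·(1+y)²] = 230,459.3799 / (9,033.2790 × 1.176140) = 21.69151.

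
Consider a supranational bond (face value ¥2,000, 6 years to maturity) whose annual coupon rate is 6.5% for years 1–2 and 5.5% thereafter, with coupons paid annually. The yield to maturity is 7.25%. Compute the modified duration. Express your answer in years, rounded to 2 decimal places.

Periodic yield y = 0.0725. First find Macaulay duration:
  t   CF        PV=CF/(1+0.0725)^t    t·PV
  1       130.00       121.2121       121.2121
  2       130.00       113.0183       226.0366
  3       110.00        89.1663       267.4989
  4       110.00        83.1387       332.5550
  5       110.00        77.5186       387.5932
  6     2,110.00     1,386.4322     8,318.5935
  Σ                  1,870.4864     9,653.4893
P = 1,870.4864; Macaulay duration = 9,653.4893 / 1,870.4864 = 5.16095 years.
Modified duration = D_Mac / (1 + y) = 5.16095 / 1.0725 = 4.81208 years.

4.81 years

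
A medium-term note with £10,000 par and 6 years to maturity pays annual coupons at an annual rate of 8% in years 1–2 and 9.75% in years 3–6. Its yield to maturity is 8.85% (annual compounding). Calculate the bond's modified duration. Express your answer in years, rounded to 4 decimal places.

Periodic yield y = 0.0885. First find Macaulay duration:
  t   CF        PV=CF/(1+0.0885)^t    t·PV
  1       800.00       734.9564       734.9564
  2       800.00       675.2011     1,350.4021
  3       975.00       755.9957     2,267.9870
  4       975.00       694.5298     2,778.1192
  5       975.00       638.0614     3,190.3068
  6    10,975.00     6,598.3284    39,589.9706
  Σ                 10,097.0727    49,911.7421
P = 10,097.0727; Macaulay duration = 49,911.7421 / 10,097.0727 = 4.94319 years.
Modified duration = D_Mac / (1 + y) = 4.94319 / 1.0885 = 4.54129 years.

4.5413 years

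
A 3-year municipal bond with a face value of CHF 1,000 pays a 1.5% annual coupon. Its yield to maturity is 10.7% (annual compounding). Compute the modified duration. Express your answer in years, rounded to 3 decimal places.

Periodic yield y = 0.107. First find Macaulay duration:
  t   CF        PV=CF/(1+0.107)^t    t·PV
  1        15.00        13.5501        13.5501
  2        15.00        12.2404        24.4808
  3     1,015.00       748.2094     2,244.6283
  Σ                    774.0000     2,282.6593
P = 774.0000; Macaulay duration = 2,282.6593 / 774.0000 = 2.94917 years.
Modified duration = D_Mac / (1 + y) = 2.94917 / 1.107 = 2.66411 years.

2.664 years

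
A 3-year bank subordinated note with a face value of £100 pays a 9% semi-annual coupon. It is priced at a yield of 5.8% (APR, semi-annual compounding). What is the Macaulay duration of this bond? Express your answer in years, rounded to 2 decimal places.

2.71 years

Periodic yield y = 0.029. Discount each cash flow and weight by its period:
  t   CF        PV=CF/(1+0.029)^t    t·PV
  1         4.50         4.3732         4.3732
  2         4.50         4.2499         8.4999
  3         4.50         4.1302        12.3905
  4         4.50         4.0138        16.0550
  5         4.50         3.9006        19.5032
  6       104.50        88.0287       528.1719
  Σ                    108.6963       588.9936
Price P = Σ PV = 108.6963.
Macaulay duration = Σ(t·PV) / P = 588.9936 / 108.6963 = 5.41871 half-year periods.
In years: 5.41871 / 2 = 2.70935 years.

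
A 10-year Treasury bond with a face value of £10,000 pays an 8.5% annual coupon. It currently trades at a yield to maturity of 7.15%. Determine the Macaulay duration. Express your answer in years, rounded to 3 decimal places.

7.255 years

Periodic yield y = 0.0715. Discount each cash flow and weight by its year:
  t   CF        PV=CF/(1+0.0715)^t    t·PV
  1       850.00       793.2804       793.2804
  2       850.00       740.3457     1,480.6915
  3       850.00       690.9433     2,072.8299
  4       850.00       644.8374     2,579.3496
  5       850.00       601.8081     3,009.0406
  6       850.00       561.6501     3,369.9009
  7       850.00       524.1719     3,669.2030
  8       850.00       489.1945     3,913.5556
  9       850.00       456.5511     4,108.9595
  10   10,850.00     5,438.8613    54,388.6131
  Σ                 10,941.6438    79,385.4240
Price P = Σ PV = 10,941.6438.
Macaulay duration = Σ(t·PV) / P = 79,385.4240 / 10,941.6438 = 7.25535 years.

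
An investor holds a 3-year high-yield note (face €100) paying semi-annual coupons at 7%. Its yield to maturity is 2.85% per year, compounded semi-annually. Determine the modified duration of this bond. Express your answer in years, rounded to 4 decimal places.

2.7339 years

Periodic yield y = 0.01425. First find Macaulay duration:
  t   CF        PV=CF/(1+0.01425)^t    t·PV
  1         3.50         3.4508         3.4508
  2         3.50         3.4023         6.8047
  3         3.50         3.3545        10.0636
  4         3.50         3.3074        13.2296
  5         3.50         3.2609        16.3047
  6       103.50        95.0759       570.4551
  Σ                    111.8519       620.3086
P = 111.8519; Macaulay duration = 620.3086 / 111.8519 = 5.54580 half-year periods = 2.77290 years.
Modified duration = D_Mac / (1 + y) = 2.77290 / 1.01425 = 2.73394 years.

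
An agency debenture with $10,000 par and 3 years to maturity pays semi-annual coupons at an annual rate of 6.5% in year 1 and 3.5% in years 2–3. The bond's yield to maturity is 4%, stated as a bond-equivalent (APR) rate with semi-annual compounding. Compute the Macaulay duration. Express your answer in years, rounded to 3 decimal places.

2.812 years

Periodic yield y = 0.02. Discount each cash flow and weight by its period:
  t   CF        PV=CF/(1+0.02)^t    t·PV
  1       325.00       318.6275       318.6275
  2       325.00       312.3799       624.7597
  3       175.00       164.9064       494.7192
  4       175.00       161.6729       646.6918
  5       175.00       158.5029       792.5145
  6    10,175.00     9,035.1088    54,210.6529
  Σ                 10,151.1984    57,087.9655
Price P = Σ PV = 10,151.1984.
Macaulay duration = Σ(t·PV) / P = 57,087.9655 / 10,151.1984 = 5.62377 half-year periods.
In years: 5.62377 / 2 = 2.81188 years.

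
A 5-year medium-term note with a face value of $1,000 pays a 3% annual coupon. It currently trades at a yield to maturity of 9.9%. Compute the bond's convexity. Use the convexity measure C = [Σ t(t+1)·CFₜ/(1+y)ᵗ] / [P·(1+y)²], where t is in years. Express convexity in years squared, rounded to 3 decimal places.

22.624

With y = 0.099:
  t   CF        PV=CF/(1+0.099)^t    t·PV        t(t+1)·PV
  1        30.00        27.2975        27.2975          54.5951
  2        30.00        24.8385        49.6771         149.0312
  3        30.00        22.6010        67.8031         271.2123
  4        30.00        20.5651        82.2603         411.3017
  5     1,030.00       642.4639     3,212.3197      19,273.9185
  Σ                    737.7661     3,439.3578      20,160.0587
P = 737.7661.
Convexity = Σ t(t+1)·PV / [P·(1+y)²] = 20,160.0587 / (737.7661 × 1.207801) = 22.62443.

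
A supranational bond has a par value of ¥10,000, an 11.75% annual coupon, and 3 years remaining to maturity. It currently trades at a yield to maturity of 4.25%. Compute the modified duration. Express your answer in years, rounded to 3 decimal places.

2.613 years

Periodic yield y = 0.0425. First find Macaulay duration:
  t   CF        PV=CF/(1+0.0425)^t    t·PV
  1     1,175.00     1,127.0983     1,127.0983
  2     1,175.00     1,081.1495     2,162.2989
  3    11,175.00     9,863.2341    29,589.7023
  Σ                 12,071.4819    32,879.0995
P = 12,071.4819; Macaulay duration = 32,879.0995 / 12,071.4819 = 2.72370 years.
Modified duration = D_Mac / (1 + y) = 2.72370 / 1.0425 = 2.61266 years.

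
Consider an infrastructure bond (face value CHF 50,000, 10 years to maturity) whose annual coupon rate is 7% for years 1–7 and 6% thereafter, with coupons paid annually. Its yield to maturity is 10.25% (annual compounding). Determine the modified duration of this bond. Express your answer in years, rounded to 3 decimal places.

Periodic yield y = 0.1025. First find Macaulay duration:
  t   CF        PV=CF/(1+0.1025)^t    t·PV
  1     3,500.00     3,174.6032     3,174.6032
  2     3,500.00     2,879.4587     5,758.9173
  3     3,500.00     2,611.7539     7,835.2617
  4     3,500.00     2,368.9378     9,475.7511
  5     3,500.00     2,148.6964    10,743.4819
  6     3,500.00     1,948.9310    11,693.5858
  7     3,500.00     1,767.7378    12,374.1648
  8     3,000.00     1,374.3346    10,994.6765
  9     3,000.00     1,246.5620    11,219.0577
  10   53,000.00    19,975.1426   199,751.4259
  Σ                 39,496.1578   283,020.9259
P = 39,496.1578; Macaulay duration = 283,020.9259 / 39,496.1578 = 7.16578 years.
Modified duration = D_Mac / (1 + y) = 7.16578 / 1.1025 = 6.49958 years.

6.500 years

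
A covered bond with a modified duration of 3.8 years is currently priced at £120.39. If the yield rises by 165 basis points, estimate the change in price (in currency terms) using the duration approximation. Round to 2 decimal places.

Duration approximation: ΔP/P ≈ -D_mod · Δy = -3.8 × (+0.0165) = -0.062700.
ΔP ≈ 120.39 × (-0.062700) = -7.548453.

-£7.55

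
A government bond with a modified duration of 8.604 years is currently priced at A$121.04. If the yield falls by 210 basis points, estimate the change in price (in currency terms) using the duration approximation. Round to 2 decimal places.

Duration approximation: ΔP/P ≈ -D_mod · Δy = -8.604 × (-0.021) = +0.180684.
ΔP ≈ 121.04 × (+0.180684) = +21.86999136.

+A$21.87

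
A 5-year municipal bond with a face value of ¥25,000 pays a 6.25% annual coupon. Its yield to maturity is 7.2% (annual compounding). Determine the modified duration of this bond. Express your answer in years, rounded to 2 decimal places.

4.14 years

Periodic yield y = 0.072. First find Macaulay duration:
  t   CF        PV=CF/(1+0.072)^t    t·PV
  1     1,562.50     1,457.5560     1,457.5560
  2     1,562.50     1,359.6604     2,719.3208
  3     1,562.50     1,268.3399     3,805.0198
  4     1,562.50     1,183.1529     4,732.6117
  5    26,562.50    18,762.6864    93,813.4322
  Σ                 24,031.3957   106,527.9405
P = 24,031.3957; Macaulay duration = 106,527.9405 / 24,031.3957 = 4.43287 years.
Modified duration = D_Mac / (1 + y) = 4.43287 / 1.072 = 4.13514 years.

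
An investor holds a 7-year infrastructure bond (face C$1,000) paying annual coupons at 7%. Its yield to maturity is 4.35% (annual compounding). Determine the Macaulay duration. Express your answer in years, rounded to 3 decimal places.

Periodic yield y = 0.0435. Discount each cash flow and weight by its year:
  t   CF        PV=CF/(1+0.0435)^t    t·PV
  1        70.00        67.0819        67.0819
  2        70.00        64.2855       128.5710
  3        70.00        61.6057       184.8170
  4        70.00        59.0375       236.1501
  5        70.00        56.5765       282.8823
  6        70.00        54.2180       325.3079
  7     1,070.00       794.2123     5,559.4860
  Σ                  1,157.0174     6,784.2963
Price P = Σ PV = 1,157.0174.
Macaulay duration = Σ(t·PV) / P = 6,784.2963 / 1,157.0174 = 5.86361 years.

5.864 years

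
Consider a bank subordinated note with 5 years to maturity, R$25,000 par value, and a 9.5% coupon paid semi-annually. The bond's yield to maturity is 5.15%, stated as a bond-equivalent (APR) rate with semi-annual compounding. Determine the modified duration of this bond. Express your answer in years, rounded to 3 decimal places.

Periodic yield y = 0.02575. First find Macaulay duration:
  t   CF        PV=CF/(1+0.02575)^t    t·PV
  1     1,187.50     1,157.6895     1,157.6895
  2     1,187.50     1,128.6273     2,257.2547
  3     1,187.50     1,100.2948     3,300.8843
  4     1,187.50     1,072.6734     4,290.6936
  5     1,187.50     1,045.7455     5,228.7273
  6     1,187.50     1,019.4935     6,116.9610
  7     1,187.50       993.9006     6,957.3040
  8     1,187.50       968.9501     7,751.6008
  9     1,187.50       944.6260     8,501.6339
  10   26,187.50    20,308.5438   203,085.4380
  Σ                 29,740.5444   248,648.1871
P = 29,740.5444; Macaulay duration = 248,648.1871 / 29,740.5444 = 8.36058 half-year periods = 4.18029 years.
Modified duration = D_Mac / (1 + y) = 4.18029 / 1.02575 = 4.07535 years.

4.075 years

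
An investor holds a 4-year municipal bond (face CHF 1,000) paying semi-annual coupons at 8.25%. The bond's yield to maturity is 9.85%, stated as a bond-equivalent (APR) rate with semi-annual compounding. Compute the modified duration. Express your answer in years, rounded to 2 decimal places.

Periodic yield y = 0.04925. First find Macaulay duration:
  t   CF        PV=CF/(1+0.04925)^t    t·PV
  1        41.25        39.3138        39.3138
  2        41.25        37.4685        74.9369
  3        41.25        35.7098       107.1293
  4        41.25        34.0336       136.1344
  5        41.25        32.4361       162.1807
  6        41.25        30.9136       185.4818
  7        41.25        29.4626       206.2382
  8     1,041.25       708.7992     5,670.3932
  Σ                    948.1372     6,581.8084
P = 948.1372; Macaulay duration = 6,581.8084 / 948.1372 = 6.94183 half-year periods = 3.47092 years.
Modified duration = D_Mac / (1 + y) = 3.47092 / 1.04925 = 3.30800 years.

3.31 years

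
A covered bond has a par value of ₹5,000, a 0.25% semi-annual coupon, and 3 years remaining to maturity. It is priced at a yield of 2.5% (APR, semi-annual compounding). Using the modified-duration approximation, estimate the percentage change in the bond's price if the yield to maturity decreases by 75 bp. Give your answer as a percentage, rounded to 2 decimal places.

Periodic yield y = 0.0125. Modified duration first:
  t   CF        PV=CF/(1+0.0125)^t    t·PV
  1         6.25         6.1728         6.1728
  2         6.25         6.0966        12.1933
  3         6.25         6.0214        18.0641
  4         6.25         5.9470        23.7881
  5         6.25         5.8736        29.3680
  6     5,006.25     4,646.6755    27,880.0528
  Σ                  4,676.7869    27,969.6392
P = 4,676.7869; D_Mac = 5.98052 half-year periods = 2.99026 yrs; D_mod = 2.99026/(1+0.0125) = 2.95335 yrs.
ΔP/P ≈ -D_mod · Δy = -2.95335 × (-0.0075) = +0.022150 = +2.2150%.

+2.22%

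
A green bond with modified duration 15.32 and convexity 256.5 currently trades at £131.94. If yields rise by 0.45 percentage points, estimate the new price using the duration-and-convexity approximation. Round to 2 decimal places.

Duration effect: -D_mod·Δy = -15.32 × (+0.0045) = -0.068940
Convexity effect: ½·C·(Δy)² = 0.5 × 256.5 × (0.0045)² = +0.0025970625
ΔP/P ≈ -0.068940 + 0.0025970625 = -0.0663429375
New price ≈ 131.94 × (1 - 0.0663429375) = 123.18671282625.

£123.19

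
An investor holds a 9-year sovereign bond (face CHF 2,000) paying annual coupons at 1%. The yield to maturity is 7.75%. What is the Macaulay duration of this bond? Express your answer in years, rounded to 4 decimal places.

Periodic yield y = 0.0775. Discount each cash flow and weight by its year:
  t   CF        PV=CF/(1+0.0775)^t    t·PV
  1        20.00        18.5615        18.5615
  2        20.00        17.2264        34.4529
  3        20.00        15.9874        47.9622
  4        20.00        14.8375        59.3500
  5        20.00        13.7703        68.8515
  6        20.00        12.7799        76.6792
  7        20.00        11.8607        83.0247
  8        20.00        11.0076        88.0606
  9     2,020.00     1,031.8008     9,286.2072
  Σ                  1,147.8321     9,763.1498
Price P = Σ PV = 1,147.8321.
Macaulay duration = Σ(t·PV) / P = 9,763.1498 / 1,147.8321 = 8.50573 years.

8.5057 years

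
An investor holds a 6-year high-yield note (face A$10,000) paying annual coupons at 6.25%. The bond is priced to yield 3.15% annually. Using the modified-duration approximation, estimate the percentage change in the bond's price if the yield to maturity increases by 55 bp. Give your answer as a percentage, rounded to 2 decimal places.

Periodic yield y = 0.0315. Modified duration first:
  t   CF        PV=CF/(1+0.0315)^t    t·PV
  1       625.00       605.9137       605.9137
  2       625.00       587.4103     1,174.8206
  3       625.00       569.4719     1,708.4158
  4       625.00       552.0814     2,208.3255
  5       625.00       535.2219     2,676.1094
  6    10,625.00     8,820.9131    52,925.4788
  Σ                 11,671.0123    61,299.0637
P = 11,671.0123; D_Mac = 5.25225 yrs; D_mod = 5.25225/(1+0.0315) = 5.09186 yrs.
ΔP/P ≈ -D_mod · Δy = -5.09186 × (+0.0055) = -0.028005 = -2.8005%.

-2.80%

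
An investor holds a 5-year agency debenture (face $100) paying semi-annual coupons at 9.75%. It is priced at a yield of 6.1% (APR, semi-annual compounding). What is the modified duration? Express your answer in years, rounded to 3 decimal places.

4.025 years

Periodic yield y = 0.0305. First find Macaulay duration:
  t   CF        PV=CF/(1+0.0305)^t    t·PV
  1        4.875         4.7307         4.7307
  2        4.875         4.5907         9.1814
  3        4.875         4.4548        13.3645
  4        4.875         4.3230        17.2919
  5        4.875         4.1950        20.9751
  6        4.875         4.0709        24.4252
  7        4.875         3.9504        27.6526
  8        4.875         3.8335        30.6677
  9        4.875         3.7200        33.4800
  10     104.875        77.6590       776.5904
  Σ                    115.5280       958.3595
P = 115.5280; Macaulay duration = 958.3595 / 115.5280 = 8.29548 half-year periods = 4.14774 years.
Modified duration = D_Mac / (1 + y) = 4.14774 / 1.0305 = 4.02498 years.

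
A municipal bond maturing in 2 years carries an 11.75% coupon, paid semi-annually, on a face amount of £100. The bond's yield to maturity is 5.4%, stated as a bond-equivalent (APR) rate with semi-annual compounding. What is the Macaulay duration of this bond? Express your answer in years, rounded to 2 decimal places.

Periodic yield y = 0.027. Discount each cash flow and weight by its period:
  t   CF        PV=CF/(1+0.027)^t    t·PV
  1        5.875         5.7205         5.7205
  2        5.875         5.5702        11.1403
  3        5.875         5.4237        16.2711
  4      105.875        95.1725       380.6902
  Σ                    111.8869       413.8221
Price P = Σ PV = 111.8869.
Macaulay duration = Σ(t·PV) / P = 413.8221 / 111.8869 = 3.69857 half-year periods.
In years: 3.69857 / 2 = 1.84929 years.

1.85 years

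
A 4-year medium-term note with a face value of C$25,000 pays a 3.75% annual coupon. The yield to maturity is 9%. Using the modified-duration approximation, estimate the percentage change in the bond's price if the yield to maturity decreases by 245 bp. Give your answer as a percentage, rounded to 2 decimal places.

+8.46%

Periodic yield y = 0.09. Modified duration first:
  t   CF        PV=CF/(1+0.09)^t    t·PV
  1       937.50       860.0917       860.0917
  2       937.50       789.0750     1,578.1500
  3       937.50       723.9220     2,171.7660
  4    25,937.50    18,374.7789    73,499.1156
  Σ                 20,747.8677    78,109.1234
P = 20,747.8677; D_Mac = 3.76468 yrs; D_mod = 3.76468/(1+0.09) = 3.45384 yrs.
ΔP/P ≈ -D_mod · Δy = -3.45384 × (-0.0245) = +0.084619 = +8.4619%.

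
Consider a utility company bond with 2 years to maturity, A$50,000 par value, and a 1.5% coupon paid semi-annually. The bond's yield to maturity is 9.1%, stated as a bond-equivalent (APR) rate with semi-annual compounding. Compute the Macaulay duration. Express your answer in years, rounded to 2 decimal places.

Periodic yield y = 0.0455. Discount each cash flow and weight by its period:
  t   CF        PV=CF/(1+0.0455)^t    t·PV
  1       375.00       358.6801       358.6801
  2       375.00       343.0704       686.1407
  3       375.00       328.1400       984.4200
  4    50,375.00    42,161.7774   168,647.1094
  Σ                 43,191.6678   170,676.3502
Price P = Σ PV = 43,191.6678.
Macaulay duration = Σ(t·PV) / P = 170,676.3502 / 43,191.6678 = 3.95160 half-year periods.
In years: 3.95160 / 2 = 1.97580 years.

1.98 years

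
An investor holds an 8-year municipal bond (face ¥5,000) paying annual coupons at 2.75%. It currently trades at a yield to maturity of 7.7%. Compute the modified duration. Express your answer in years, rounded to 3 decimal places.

6.618 years

Periodic yield y = 0.077. First find Macaulay duration:
  t   CF        PV=CF/(1+0.077)^t    t·PV
  1       137.50       127.6695       127.6695
  2       137.50       118.5417       237.0835
  3       137.50       110.0666       330.1998
  4       137.50       102.1974       408.7896
  5       137.50        94.8908       474.4541
  6       137.50        88.1066       528.6396
  7       137.50        81.8074       572.6520
  8     5,137.50     2,838.0903    22,704.7224
  Σ                  3,561.3704    25,384.2105
P = 3,561.3704; Macaulay duration = 25,384.2105 / 3,561.3704 = 7.12765 years.
Modified duration = D_Mac / (1 + y) = 7.12765 / 1.077 = 6.61806 years.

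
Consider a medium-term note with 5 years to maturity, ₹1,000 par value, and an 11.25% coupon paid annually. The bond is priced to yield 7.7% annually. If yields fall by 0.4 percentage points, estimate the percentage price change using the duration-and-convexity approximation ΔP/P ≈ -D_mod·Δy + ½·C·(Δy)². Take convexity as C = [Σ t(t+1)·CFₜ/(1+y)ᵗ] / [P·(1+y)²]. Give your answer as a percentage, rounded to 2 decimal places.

With y = 0.077:
  t   CF        PV=CF/(1+0.077)^t    t·PV        t(t+1)·PV
  1       112.50       104.4568       104.4568         208.9136
  2       112.50        96.9887       193.9774         581.9322
  3       112.50        90.0545       270.1635       1,080.6540
  4       112.50        83.6161       334.4642       1,672.3212
  5     1,112.50       767.7530     3,838.7648      23,032.5890
  Σ                  1,142.8690     4,741.8268      26,576.4100
P = 1,142.8690; D_Mac = 4.14906 yrs; D_mod = 3.85242 yrs; C = 20.04788.
Duration effect: -3.85242 × (-0.004) = +0.015410
Convexity effect: 0.5 × 20.04788 × (-0.004)² = +0.0001604
ΔP/P ≈ +0.015410 + 0.0001604 = +0.015570 = +1.5570%.

+1.56%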